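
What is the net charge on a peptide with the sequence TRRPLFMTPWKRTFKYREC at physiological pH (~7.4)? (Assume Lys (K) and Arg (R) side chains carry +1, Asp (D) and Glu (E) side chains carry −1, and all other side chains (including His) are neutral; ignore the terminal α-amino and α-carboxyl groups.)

Positive (K, R): R2, R3, K11, R12, K15, R17 → +6.
Negative (D, E): E18 → −1.
Net charge = (+6) + (−1) = +5.

+5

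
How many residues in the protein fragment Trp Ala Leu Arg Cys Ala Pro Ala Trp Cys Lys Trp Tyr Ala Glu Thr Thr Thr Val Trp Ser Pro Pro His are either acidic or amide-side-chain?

1

Acidic: D, E. Amide-side-chain: N, Q.
Acidic residues here: Glu15 (1).
Amide-side-chain residues here: none (0).
The two groups share no amino acid, so total = 1 + 0 = 1.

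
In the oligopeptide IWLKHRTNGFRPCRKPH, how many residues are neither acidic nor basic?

Acidic: D, E. Basic: K, R, H. All other residues are neither.
Matching residues: I1, W2, L3, T7, N8, G9, F10, P12, C13, P16.

10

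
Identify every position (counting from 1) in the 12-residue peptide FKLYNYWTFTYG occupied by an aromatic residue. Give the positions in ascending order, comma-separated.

1, 4, 6, 7, 9, 11

Matching residues: F1, Y4, Y6, W7, F9, Y11.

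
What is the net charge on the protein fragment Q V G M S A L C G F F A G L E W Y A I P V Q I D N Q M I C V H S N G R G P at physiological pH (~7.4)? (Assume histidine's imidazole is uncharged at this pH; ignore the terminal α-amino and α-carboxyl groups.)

The side chains ionized at physiological pH are Lys/Arg (+1) and Asp/Glu (−1); with His treated as neutral, nothing else contributes.
Positive (K, R): R35 → +1.
Negative (D, E): E15, D24 → −2.
Net charge = (+1) + (−2) = −1.

-1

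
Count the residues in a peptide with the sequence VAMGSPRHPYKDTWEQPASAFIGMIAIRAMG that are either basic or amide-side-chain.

5

Basic: H, K, R. Amide-side-chain: N, Q.
Basic residues here: R7, H8, K11, R28 (4).
Amide-side-chain residues here: Q16 (1).
The two groups share no amino acid, so total = 4 + 1 = 5.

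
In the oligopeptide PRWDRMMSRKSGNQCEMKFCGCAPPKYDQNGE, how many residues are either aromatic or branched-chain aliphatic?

3

Aromatic: F, W, Y. Branched-chain aliphatic: I, L, V.
Aromatic residues here: W3, F19, Y27 (3).
Branched-chain aliphatic residues here: none (0).
The two groups share no amino acid, so total = 3 + 0 = 3.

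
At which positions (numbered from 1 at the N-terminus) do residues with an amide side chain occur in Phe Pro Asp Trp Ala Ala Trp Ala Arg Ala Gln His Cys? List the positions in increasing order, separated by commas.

Asparagine (N) and glutamine (Q) have uncharged amide side chains.
Matching residues: Gln11.

11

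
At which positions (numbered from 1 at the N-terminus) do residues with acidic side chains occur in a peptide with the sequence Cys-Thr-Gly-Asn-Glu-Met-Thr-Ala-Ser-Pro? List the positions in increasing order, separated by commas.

Aspartate (D) and glutamate (E) have carboxylic-acid side chains and are the acidic amino acids.
Matching residues: Glu5.

5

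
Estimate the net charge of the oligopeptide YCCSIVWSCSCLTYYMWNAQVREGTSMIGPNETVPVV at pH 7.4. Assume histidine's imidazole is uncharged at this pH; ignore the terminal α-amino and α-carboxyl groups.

-1

At pH ~7.4 the Lys and Arg side chains are protonated (+1), the Asp and Glu side chains are deprotonated (−1), and with His taken as neutral all other side chains carry no charge.
Positive (K, R): R22 → +1.
Negative (D, E): E23, E32 → −2.
Net charge = (+1) + (−2) = −1.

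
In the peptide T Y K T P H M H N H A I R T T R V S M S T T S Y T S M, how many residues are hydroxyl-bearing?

S, T, and Y are the three residues with a side-chain hydroxyl.
Matching residues: T1, Y2, T4, T14, T15, S18, S20, T21, T22, S23, Y24, T25, S26.

13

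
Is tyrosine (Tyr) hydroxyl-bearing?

The –OH-bearing residues are Ser, Thr (aliphatic alcohols), and Tyr (phenol).
Tyrosine is in this group.

Yes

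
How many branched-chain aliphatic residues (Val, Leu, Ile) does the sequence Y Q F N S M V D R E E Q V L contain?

Matching residues: V7, V13, L14.

3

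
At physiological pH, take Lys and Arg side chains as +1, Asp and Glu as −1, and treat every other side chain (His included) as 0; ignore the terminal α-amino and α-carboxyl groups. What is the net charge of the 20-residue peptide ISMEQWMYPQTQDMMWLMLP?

Positive (K, R): none → +0.
Negative (D, E): E4, D13 → −2.
Net charge = (+0) + (−2) = −2.

-2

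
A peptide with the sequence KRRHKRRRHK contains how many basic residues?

Lysine (K), arginine (R), and histidine (H) have basic, nitrogen-containing side chains.
Matching residues: K1, R2, R3, H4, K5, R6, R7, R8, H9, K10.

10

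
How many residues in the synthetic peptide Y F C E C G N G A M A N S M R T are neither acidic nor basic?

Acidic: D, E. Basic: K, R, H. All other residues are neither.
Matching residues: Y1, F2, C3, C5, G6, N7, G8, A9, M10, A11, N12, S13, M14, T16.

14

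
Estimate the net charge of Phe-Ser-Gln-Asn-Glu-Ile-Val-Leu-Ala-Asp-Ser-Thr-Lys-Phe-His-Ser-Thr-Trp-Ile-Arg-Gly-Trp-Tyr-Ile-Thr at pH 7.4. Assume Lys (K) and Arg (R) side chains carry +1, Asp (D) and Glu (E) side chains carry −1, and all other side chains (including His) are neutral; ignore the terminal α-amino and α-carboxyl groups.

0

Positive (K, R): Lys13, Arg20 → +2.
Negative (D, E): Glu5, Asp10 → −2.
Net charge = (+2) + (−2) = 0.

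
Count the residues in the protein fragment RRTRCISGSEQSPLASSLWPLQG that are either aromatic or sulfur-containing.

Aromatic: F, W, Y. Sulfur-containing: C, M.
Aromatic residues here: W19 (1).
Sulfur-containing residues here: C5 (1).
The two groups share no amino acid, so total = 1 + 1 = 2.

2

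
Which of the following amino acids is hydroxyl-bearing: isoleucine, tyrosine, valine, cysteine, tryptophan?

Serine (S), threonine (T), and tyrosine (Y) each carry a hydroxyl group on the side chain.
Of the listed options, only tyrosine belongs to this group.

tyrosine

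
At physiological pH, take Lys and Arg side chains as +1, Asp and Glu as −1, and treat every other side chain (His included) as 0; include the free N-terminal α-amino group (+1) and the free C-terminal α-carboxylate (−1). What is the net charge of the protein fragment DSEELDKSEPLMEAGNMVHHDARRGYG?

-4

Positive (K, R): K7, R23, R24 → +3.
Negative (D, E): D1, E3, E4, D6, E9, E13, D21 → −7.
The N-terminus (+1) and C-terminus (−1) cancel.
Net charge = (+3) + (−7) = −4.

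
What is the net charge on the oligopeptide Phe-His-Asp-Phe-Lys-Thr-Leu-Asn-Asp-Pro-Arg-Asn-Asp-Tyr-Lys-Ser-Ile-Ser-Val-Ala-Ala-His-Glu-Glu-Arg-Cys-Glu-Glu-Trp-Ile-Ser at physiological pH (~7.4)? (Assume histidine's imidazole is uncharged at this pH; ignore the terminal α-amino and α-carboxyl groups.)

-3

The side chains ionized at physiological pH are Lys/Arg (+1) and Asp/Glu (−1); with His treated as neutral, nothing else contributes.
Positive (K, R): Lys5, Arg11, Lys15, Arg25 → +4.
Negative (D, E): Asp3, Asp9, Asp13, Glu23, Glu24, Glu27, Glu28 → −7.
Net charge = (+4) + (−7) = −3.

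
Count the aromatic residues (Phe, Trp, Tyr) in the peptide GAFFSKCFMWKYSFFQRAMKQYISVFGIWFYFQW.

Matching residues: F3, F4, F8, W10, Y12, F14, F15, Y22, F26, W29, F30, Y31, F32, W34.

14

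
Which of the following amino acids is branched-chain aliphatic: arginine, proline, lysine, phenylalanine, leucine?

leucine

V, L, and I make up the branched-chain aliphatic group.
Of the listed options, only leucine belongs to this group.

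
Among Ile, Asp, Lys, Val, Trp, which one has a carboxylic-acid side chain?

The acidic residues are Asp (D) and Glu (E), whose side chains end in a carboxylate group.
Of the listed options, only Asp belongs to this group.

Asp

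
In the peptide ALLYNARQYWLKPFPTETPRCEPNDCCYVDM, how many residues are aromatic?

F, W, and Y each carry an aromatic ring on the side chain.
Matching residues: Y4, Y9, W10, F14, Y28.

5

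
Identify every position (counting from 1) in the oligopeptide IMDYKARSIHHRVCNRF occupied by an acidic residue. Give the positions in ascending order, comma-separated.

3

Only D (aspartate) and E (glutamate) carry a side-chain carboxylic acid.
Matching residues: D3.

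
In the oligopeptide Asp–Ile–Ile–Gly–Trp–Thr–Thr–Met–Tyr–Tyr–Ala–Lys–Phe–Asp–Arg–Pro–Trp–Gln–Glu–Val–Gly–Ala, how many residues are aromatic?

The aromatic amino acids are Phe (F, benzyl), Trp (W, indole), and Tyr (Y, phenol).
Matching residues: Trp5, Tyr9, Tyr10, Phe13, Trp17.

5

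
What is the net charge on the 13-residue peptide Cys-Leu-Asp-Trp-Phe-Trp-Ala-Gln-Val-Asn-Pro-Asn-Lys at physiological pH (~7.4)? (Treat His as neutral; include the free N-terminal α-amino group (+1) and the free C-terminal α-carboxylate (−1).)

0

Near pH 7.4, K and R contribute +1 each, D and E contribute −1 each, and every other side chain (His included, as stated) is uncharged.
Positive (K, R): Lys13 → +1.
Negative (D, E): Asp3 → −1.
The N-terminus (+1) and C-terminus (−1) cancel.
Net charge = (+1) + (−1) = 0.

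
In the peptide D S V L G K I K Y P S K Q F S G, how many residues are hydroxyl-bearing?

The –OH-bearing residues are Ser, Thr (aliphatic alcohols), and Tyr (phenol).
Matching residues: S2, Y9, S11, S15.

4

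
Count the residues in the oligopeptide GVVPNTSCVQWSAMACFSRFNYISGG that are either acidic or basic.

1

Acidic: D, E. Basic: H, K, R.
Acidic residues here: none (0).
Basic residues here: R19 (1).
The two groups share no amino acid, so total = 0 + 1 = 1.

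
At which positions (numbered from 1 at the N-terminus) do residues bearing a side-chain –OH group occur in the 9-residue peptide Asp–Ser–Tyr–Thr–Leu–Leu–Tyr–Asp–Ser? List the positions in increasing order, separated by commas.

2, 3, 4, 7, 9

S, T, and Y are the three residues with a side-chain hydroxyl.
Matching residues: Ser2, Tyr3, Thr4, Tyr7, Ser9.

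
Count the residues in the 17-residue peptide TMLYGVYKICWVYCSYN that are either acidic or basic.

1

Acidic: D, E. Basic: H, K, R.
Acidic residues here: none (0).
Basic residues here: K8 (1).
The two groups share no amino acid, so total = 0 + 1 = 1.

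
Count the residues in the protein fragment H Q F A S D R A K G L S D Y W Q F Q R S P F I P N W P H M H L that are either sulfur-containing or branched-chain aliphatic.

Sulfur-containing: C, M. Branched-chain aliphatic: I, L, V.
Sulfur-containing residues here: M29 (1).
Branched-chain aliphatic residues here: L11, I23, L31 (3).
The two groups share no amino acid, so total = 1 + 3 = 4.

4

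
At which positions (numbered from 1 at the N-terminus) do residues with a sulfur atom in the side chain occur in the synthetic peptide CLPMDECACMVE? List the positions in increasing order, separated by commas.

1, 4, 7, 9, 10

The sulfur-bearing residues are cysteine (–SH) and methionine (–S–CH₃).
Matching residues: C1, M4, C7, C9, M10.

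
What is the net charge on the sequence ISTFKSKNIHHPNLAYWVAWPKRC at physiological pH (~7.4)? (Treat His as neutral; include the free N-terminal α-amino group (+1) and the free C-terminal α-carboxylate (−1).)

Near pH 7.4, K and R contribute +1 each, D and E contribute −1 each, and every other side chain (His included, as stated) is uncharged.
Positive (K, R): K5, K7, K22, R23 → +4.
Negative (D, E): none → −0.
The N-terminus (+1) and C-terminus (−1) cancel.
Net charge = (+4) + (−0) = +4.

+4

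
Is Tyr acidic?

No

The acidic residues are Asp (D) and Glu (E), whose side chains end in a carboxylate group.
Tyrosine is not in this group.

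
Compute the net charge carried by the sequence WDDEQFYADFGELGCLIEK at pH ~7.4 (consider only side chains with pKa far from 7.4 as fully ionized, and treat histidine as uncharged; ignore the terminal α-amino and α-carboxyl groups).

Near pH 7.4, K and R contribute +1 each, D and E contribute −1 each, and every other side chain (His included, as stated) is uncharged.
Positive (K, R): K19 → +1.
Negative (D, E): D2, D3, E4, D9, E12, E18 → −6.
Net charge = (+1) + (−6) = −5.

-5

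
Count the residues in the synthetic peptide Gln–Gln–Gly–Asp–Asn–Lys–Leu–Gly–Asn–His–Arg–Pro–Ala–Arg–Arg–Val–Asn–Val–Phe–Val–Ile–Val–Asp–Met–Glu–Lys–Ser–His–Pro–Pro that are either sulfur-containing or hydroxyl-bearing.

Sulfur-containing: C, M. Hydroxyl-bearing: S, T, Y.
Sulfur-containing residues here: Met24 (1).
Hydroxyl-bearing residues here: Ser27 (1).
The two groups share no amino acid, so total = 1 + 1 = 2.

2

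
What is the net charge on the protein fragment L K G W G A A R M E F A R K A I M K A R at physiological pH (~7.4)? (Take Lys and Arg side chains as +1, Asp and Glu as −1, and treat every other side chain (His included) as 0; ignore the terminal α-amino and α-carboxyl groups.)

Positive (K, R): K2, R8, R13, K14, K18, R20 → +6.
Negative (D, E): E10 → −1.
Net charge = (+6) + (−1) = +5.

+5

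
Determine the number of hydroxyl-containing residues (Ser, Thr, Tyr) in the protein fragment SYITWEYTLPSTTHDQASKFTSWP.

Matching residues: S1, Y2, T4, Y7, T8, S11, T12, T13, S18, T21, S22.

11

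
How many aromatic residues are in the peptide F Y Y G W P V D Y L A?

F, W, and Y each carry an aromatic ring on the side chain.
Matching residues: F1, Y2, Y3, W5, Y9.

5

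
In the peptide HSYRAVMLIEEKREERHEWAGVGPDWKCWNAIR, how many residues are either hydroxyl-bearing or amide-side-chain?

3

Hydroxyl-bearing: S, T, Y. Amide-side-chain: N, Q.
Hydroxyl-bearing residues here: S2, Y3 (2).
Amide-side-chain residues here: N30 (1).
The two groups share no amino acid, so total = 2 + 1 = 3.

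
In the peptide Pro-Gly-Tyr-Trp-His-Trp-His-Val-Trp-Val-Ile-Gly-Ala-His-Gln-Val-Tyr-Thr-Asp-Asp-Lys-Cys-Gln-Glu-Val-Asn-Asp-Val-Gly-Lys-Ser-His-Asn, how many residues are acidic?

The acidic residues are Asp (D) and Glu (E), whose side chains end in a carboxylate group.
Matching residues: Asp19, Asp20, Glu24, Asp27.

4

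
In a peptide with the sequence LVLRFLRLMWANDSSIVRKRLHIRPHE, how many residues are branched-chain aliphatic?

The BCAAs are Val, Leu, and Ile — aliphatic side chains with a branch point.
Matching residues: L1, V2, L3, L6, L8, I16, V17, L21, I23.

9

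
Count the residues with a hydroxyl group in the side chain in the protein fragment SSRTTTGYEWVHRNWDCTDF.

Serine (S), threonine (T), and tyrosine (Y) each carry a hydroxyl group on the side chain.
Matching residues: S1, S2, T4, T5, T6, Y8, T18.

7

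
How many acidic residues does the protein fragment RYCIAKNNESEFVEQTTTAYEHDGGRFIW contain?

Aspartate (D) and glutamate (E) have carboxylic-acid side chains and are the acidic amino acids.
Matching residues: E9, E11, E14, E21, D23.

5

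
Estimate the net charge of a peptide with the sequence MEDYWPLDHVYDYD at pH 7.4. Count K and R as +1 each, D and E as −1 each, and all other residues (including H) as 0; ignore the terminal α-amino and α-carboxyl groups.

-5

Positive (K, R): none → +0.
Negative (D, E): E2, D3, D8, D12, D14 → −5.
Net charge = (+0) + (−5) = −5.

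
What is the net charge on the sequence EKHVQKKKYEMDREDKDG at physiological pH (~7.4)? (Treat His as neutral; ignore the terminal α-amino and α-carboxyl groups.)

0

The side chains ionized at physiological pH are Lys/Arg (+1) and Asp/Glu (−1); with His treated as neutral, nothing else contributes.
Positive (K, R): K2, K6, K7, K8, R13, K16 → +6.
Negative (D, E): E1, E10, D12, E14, D15, D17 → −6.
Net charge = (+6) + (−6) = 0.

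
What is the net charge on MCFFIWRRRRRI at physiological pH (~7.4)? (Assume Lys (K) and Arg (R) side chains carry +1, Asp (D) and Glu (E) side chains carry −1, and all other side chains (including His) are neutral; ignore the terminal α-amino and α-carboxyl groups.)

Positive (K, R): R7, R8, R9, R10, R11 → +5.
Negative (D, E): none → −0.
Net charge = (+5) + (−0) = +5.

+5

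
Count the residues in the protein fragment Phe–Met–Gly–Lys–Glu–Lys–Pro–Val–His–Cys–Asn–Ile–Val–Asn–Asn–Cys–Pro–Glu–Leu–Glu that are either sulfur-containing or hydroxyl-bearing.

3

Sulfur-containing: C, M. Hydroxyl-bearing: S, T, Y.
Sulfur-containing residues here: Met2, Cys10, Cys16 (3).
Hydroxyl-bearing residues here: none (0).
The two groups share no amino acid, so total = 3 + 0 = 3.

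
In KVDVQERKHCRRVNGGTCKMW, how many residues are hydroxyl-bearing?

Serine (S), threonine (T), and tyrosine (Y) each carry a hydroxyl group on the side chain.
Matching residues: T17.

1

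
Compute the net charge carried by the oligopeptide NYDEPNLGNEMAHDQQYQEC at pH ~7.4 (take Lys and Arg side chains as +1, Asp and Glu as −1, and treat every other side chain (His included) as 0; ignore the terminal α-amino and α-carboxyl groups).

Positive (K, R): none → +0.
Negative (D, E): D3, E4, E10, D14, E19 → −5.
Net charge = (+0) + (−5) = −5.

-5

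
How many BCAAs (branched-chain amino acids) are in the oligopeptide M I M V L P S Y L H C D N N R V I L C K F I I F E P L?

V, L, and I make up the branched-chain aliphatic group.
Matching residues: I2, V4, L5, L9, V16, I17, L18, I22, I23, L27.

10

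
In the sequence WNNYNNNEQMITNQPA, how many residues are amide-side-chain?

Asparagine (N) and glutamine (Q) have uncharged amide side chains.
Matching residues: N2, N3, N5, N6, N7, Q9, N13, Q14.

8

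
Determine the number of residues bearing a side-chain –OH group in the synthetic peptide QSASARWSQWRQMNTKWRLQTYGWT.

The –OH-bearing residues are Ser, Thr (aliphatic alcohols), and Tyr (phenol).
Matching residues: S2, S4, S8, T15, T21, Y22, T25.

7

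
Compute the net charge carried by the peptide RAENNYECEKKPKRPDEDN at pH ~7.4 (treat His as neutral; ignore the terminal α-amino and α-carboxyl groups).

-1

Near pH 7.4, K and R contribute +1 each, D and E contribute −1 each, and every other side chain (His included, as stated) is uncharged.
Positive (K, R): R1, K10, K11, K13, R14 → +5.
Negative (D, E): E3, E7, E9, D16, E17, D18 → −6.
Net charge = (+5) + (−6) = −1.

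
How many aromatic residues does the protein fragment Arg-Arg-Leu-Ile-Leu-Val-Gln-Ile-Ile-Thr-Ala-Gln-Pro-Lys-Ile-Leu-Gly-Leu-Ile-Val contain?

0

Phenylalanine (F), tryptophan (W), and tyrosine (Y) have aromatic ring side chains.
None of the 20 residues belong to this group.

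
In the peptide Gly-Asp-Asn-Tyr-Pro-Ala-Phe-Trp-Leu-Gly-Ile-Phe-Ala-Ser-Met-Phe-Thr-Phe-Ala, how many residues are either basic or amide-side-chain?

1

Basic: H, K, R. Amide-side-chain: N, Q.
Basic residues here: none (0).
Amide-side-chain residues here: Asn3 (1).
The two groups share no amino acid, so total = 0 + 1 = 1.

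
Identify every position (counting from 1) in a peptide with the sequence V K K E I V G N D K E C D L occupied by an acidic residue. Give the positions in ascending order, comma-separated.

4, 9, 11, 13

The acidic residues are Asp (D) and Glu (E), whose side chains end in a carboxylate group.
Matching residues: E4, D9, E11, D13.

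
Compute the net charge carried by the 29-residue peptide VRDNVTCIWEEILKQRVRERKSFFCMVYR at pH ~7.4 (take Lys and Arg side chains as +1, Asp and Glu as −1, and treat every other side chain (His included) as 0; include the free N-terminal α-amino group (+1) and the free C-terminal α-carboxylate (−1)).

+3

Positive (K, R): R2, K14, R16, R18, R20, K21, R29 → +7.
Negative (D, E): D3, E10, E11, E19 → −4.
The N-terminus (+1) and C-terminus (−1) cancel.
Net charge = (+7) + (−4) = +3.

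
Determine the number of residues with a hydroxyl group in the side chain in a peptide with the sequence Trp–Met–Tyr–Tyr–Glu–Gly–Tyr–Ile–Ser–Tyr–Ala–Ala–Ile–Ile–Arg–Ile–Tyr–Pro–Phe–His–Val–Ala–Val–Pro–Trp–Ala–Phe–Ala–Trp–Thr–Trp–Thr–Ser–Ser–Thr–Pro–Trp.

11

S, T, and Y are the three residues with a side-chain hydroxyl.
Matching residues: Tyr3, Tyr4, Tyr7, Ser9, Tyr10, Tyr17, Thr30, Thr32, Ser33, Ser34, Thr35.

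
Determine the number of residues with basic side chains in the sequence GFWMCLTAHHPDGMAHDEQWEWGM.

3

The basic amino acids are Lys (K), Arg (R), and His (H).
Matching residues: H9, H10, H16.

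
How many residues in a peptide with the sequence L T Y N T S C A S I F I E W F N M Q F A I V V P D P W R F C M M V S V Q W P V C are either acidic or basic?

Acidic: D, E. Basic: H, K, R.
Acidic residues here: E13, D25 (2).
Basic residues here: R28 (1).
The two groups share no amino acid, so total = 2 + 1 = 3.

3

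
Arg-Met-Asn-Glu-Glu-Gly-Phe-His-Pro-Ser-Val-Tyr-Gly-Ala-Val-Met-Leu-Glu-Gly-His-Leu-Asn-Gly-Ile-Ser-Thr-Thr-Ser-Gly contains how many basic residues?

K, R, and H are the three residues with basic side chains (ε-amine, guanidinium, and imidazole respectively).
Matching residues: Arg1, His8, His20.

3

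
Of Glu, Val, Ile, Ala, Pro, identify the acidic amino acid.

Only D (aspartate) and E (glutamate) carry a side-chain carboxylic acid.
Of the listed options, only Glu belongs to this group.

Glu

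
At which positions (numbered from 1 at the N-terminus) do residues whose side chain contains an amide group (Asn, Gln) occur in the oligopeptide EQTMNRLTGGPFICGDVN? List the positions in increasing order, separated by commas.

2, 5, 18

Matching residues: Q2, N5, N18.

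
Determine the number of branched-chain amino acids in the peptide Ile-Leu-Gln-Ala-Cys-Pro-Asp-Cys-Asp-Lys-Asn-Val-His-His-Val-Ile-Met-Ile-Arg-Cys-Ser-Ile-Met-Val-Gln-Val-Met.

Valine (V), leucine (L), and isoleucine (I) are the branched-chain amino acids.
Matching residues: Ile1, Leu2, Val12, Val15, Ile16, Ile18, Ile22, Val24, Val26.

9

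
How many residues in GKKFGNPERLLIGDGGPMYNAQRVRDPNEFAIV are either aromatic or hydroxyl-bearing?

Aromatic: F, W, Y. Hydroxyl-bearing: S, T, Y.
Aromatic residues here: F4, Y19, F30 (3).
Hydroxyl-bearing residues here: Y19 (1).
Y is in both groups, so the 1 Y residue must not be double-counted.
Total = 3 + 1 − 1 = 3.

3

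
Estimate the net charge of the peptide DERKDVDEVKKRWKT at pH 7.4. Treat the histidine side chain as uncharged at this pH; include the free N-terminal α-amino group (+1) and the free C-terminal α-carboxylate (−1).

+1

The side chains ionized at physiological pH are Lys/Arg (+1) and Asp/Glu (−1); with His treated as neutral, nothing else contributes.
Positive (K, R): R3, K4, K10, K11, R12, K14 → +6.
Negative (D, E): D1, E2, D5, D7, E8 → −5.
The N-terminus (+1) and C-terminus (−1) cancel.
Net charge = (+6) + (−5) = +1.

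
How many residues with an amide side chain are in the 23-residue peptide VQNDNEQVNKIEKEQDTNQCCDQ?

Asparagine (N) and glutamine (Q) have uncharged amide side chains.
Matching residues: Q2, N3, N5, Q7, N9, Q15, N18, Q19, Q23.

9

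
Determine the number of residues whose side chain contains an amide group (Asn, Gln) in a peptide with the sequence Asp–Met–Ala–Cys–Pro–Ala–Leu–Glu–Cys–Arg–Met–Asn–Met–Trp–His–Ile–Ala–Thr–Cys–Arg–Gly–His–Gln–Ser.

2

Matching residues: Asn12, Gln23.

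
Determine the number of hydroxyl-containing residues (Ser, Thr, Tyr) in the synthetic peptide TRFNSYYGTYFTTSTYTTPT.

14

Matching residues: T1, S5, Y6, Y7, T9, Y10, T12, T13, S14, T15, Y16, T17, T18, T20.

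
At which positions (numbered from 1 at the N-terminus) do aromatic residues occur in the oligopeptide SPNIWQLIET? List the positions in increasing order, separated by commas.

F, W, and Y each carry an aromatic ring on the side chain.
Matching residues: W5.

5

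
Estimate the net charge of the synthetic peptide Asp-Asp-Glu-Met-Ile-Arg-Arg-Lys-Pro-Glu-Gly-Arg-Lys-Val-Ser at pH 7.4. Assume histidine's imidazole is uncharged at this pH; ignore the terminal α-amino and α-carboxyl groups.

At pH ~7.4 the Lys and Arg side chains are protonated (+1), the Asp and Glu side chains are deprotonated (−1), and with His taken as neutral all other side chains carry no charge.
Positive (K, R): Arg6, Arg7, Lys8, Arg12, Lys13 → +5.
Negative (D, E): Asp1, Asp2, Glu3, Glu10 → −4.
Net charge = (+5) + (−4) = +1.

+1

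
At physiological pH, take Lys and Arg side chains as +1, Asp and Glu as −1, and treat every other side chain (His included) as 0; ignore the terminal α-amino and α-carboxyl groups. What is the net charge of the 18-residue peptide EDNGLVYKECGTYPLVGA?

Positive (K, R): K8 → +1.
Negative (D, E): E1, D2, E9 → −3.
Net charge = (+1) + (−3) = −2.

-2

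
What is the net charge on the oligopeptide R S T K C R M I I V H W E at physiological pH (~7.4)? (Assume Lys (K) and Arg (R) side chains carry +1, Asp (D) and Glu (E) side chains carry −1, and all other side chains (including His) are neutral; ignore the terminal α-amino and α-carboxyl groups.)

+2

Positive (K, R): R1, K4, R6 → +3.
Negative (D, E): E13 → −1.
Net charge = (+3) + (−1) = +2.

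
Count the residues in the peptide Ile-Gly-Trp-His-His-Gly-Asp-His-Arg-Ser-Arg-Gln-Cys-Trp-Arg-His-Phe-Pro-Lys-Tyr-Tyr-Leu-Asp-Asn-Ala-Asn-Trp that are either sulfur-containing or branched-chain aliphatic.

Sulfur-containing: C, M. Branched-chain aliphatic: I, L, V.
Sulfur-containing residues here: Cys13 (1).
Branched-chain aliphatic residues here: Ile1, Leu22 (2).
The two groups share no amino acid, so total = 1 + 2 = 3.

3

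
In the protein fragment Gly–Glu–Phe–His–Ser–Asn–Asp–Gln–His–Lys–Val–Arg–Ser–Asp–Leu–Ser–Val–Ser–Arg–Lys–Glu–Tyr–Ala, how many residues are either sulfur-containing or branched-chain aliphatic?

Sulfur-containing: C, M. Branched-chain aliphatic: I, L, V.
Sulfur-containing residues here: none (0).
Branched-chain aliphatic residues here: Val11, Leu15, Val17 (3).
The two groups share no amino acid, so total = 0 + 3 = 3.

3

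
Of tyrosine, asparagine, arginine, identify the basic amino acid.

arginine

Lysine (K), arginine (R), and histidine (H) have basic, nitrogen-containing side chains.
Of the listed options, only arginine belongs to this group.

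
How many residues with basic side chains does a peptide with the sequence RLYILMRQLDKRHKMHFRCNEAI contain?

8

Lysine (K), arginine (R), and histidine (H) have basic, nitrogen-containing side chains.
Matching residues: R1, R7, K11, R12, H13, K14, H16, R18.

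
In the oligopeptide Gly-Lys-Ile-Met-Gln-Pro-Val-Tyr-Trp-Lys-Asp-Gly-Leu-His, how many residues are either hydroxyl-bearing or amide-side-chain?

2

Hydroxyl-bearing: S, T, Y. Amide-side-chain: N, Q.
Hydroxyl-bearing residues here: Tyr8 (1).
Amide-side-chain residues here: Gln5 (1).
The two groups share no amino acid, so total = 1 + 1 = 2.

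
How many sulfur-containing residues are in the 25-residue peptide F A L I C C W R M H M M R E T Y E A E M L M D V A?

The sulfur-bearing residues are cysteine (–SH) and methionine (–S–CH₃).
Matching residues: C5, C6, M9, M11, M12, M20, M22.

7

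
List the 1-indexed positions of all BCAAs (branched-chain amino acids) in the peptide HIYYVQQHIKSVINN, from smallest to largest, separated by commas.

2, 5, 9, 12, 13

The BCAAs are Val, Leu, and Ile — aliphatic side chains with a branch point.
Matching residues: I2, V5, I9, V12, I13.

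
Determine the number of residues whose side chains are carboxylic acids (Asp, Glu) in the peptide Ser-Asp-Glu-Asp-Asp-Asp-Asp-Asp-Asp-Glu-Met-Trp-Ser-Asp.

10

Matching residues: Asp2, Glu3, Asp4, Asp5, Asp6, Asp7, Asp8, Asp9, Glu10, Asp14.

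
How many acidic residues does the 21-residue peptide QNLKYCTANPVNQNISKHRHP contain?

Aspartate (D) and glutamate (E) have carboxylic-acid side chains and are the acidic amino acids.
None of the 21 residues belong to this group.

0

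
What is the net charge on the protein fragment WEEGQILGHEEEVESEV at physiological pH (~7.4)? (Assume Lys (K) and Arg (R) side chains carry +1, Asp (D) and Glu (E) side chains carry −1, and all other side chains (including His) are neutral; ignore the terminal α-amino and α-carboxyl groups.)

-7

Positive (K, R): none → +0.
Negative (D, E): E2, E3, E10, E11, E12, E14, E16 → −7.
Net charge = (+0) + (−7) = −7.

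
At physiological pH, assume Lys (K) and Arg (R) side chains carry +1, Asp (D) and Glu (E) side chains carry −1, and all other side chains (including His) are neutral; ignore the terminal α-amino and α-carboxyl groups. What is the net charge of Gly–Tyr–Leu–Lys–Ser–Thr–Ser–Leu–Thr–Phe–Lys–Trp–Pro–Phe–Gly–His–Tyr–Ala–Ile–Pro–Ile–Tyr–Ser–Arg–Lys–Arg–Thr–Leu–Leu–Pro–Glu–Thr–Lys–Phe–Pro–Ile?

+5

Positive (K, R): Lys4, Lys11, Arg24, Lys25, Arg26, Lys33 → +6.
Negative (D, E): Glu31 → −1.
Net charge = (+6) + (−1) = +5.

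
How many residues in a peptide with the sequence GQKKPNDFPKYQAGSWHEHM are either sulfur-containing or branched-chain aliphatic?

1

Sulfur-containing: C, M. Branched-chain aliphatic: I, L, V.
Sulfur-containing residues here: M20 (1).
Branched-chain aliphatic residues here: none (0).
The two groups share no amino acid, so total = 1 + 0 = 1.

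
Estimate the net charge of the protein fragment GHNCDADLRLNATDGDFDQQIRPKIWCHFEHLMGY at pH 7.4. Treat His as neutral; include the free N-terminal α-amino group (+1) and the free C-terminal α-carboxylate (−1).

The side chains ionized at physiological pH are Lys/Arg (+1) and Asp/Glu (−1); with His treated as neutral, nothing else contributes.
Positive (K, R): R9, R22, K24 → +3.
Negative (D, E): D5, D7, D14, D16, D18, E30 → −6.
The N-terminus (+1) and C-terminus (−1) cancel.
Net charge = (+3) + (−6) = −3.

-3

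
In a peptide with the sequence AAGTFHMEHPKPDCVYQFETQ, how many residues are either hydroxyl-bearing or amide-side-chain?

5

Hydroxyl-bearing: S, T, Y. Amide-side-chain: N, Q.
Hydroxyl-bearing residues here: T4, Y16, T20 (3).
Amide-side-chain residues here: Q17, Q21 (2).
The two groups share no amino acid, so total = 3 + 2 = 5.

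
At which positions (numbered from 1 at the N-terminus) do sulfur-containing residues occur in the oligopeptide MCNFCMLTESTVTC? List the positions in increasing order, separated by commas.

1, 2, 5, 6, 14

Only Cys (C) and Met (M) have a sulfur atom in the side chain.
Matching residues: M1, C2, C5, M6, C14.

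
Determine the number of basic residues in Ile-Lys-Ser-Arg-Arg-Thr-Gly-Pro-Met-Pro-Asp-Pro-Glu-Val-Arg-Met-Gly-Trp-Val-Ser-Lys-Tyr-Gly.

Lysine (K), arginine (R), and histidine (H) have basic, nitrogen-containing side chains.
Matching residues: Lys2, Arg4, Arg5, Arg15, Lys21.

5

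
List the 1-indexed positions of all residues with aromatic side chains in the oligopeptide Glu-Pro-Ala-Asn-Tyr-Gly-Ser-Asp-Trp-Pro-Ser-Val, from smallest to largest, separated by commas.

5, 9

F, W, and Y each carry an aromatic ring on the side chain.
Matching residues: Tyr5, Trp9.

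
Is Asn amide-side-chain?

Only N (asparagine) and Q (glutamine) carry a side-chain carboxamide.
Asparagine is in this group.

Yes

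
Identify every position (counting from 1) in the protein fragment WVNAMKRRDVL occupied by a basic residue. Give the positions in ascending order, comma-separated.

6, 7, 8

Matching residues: K6, R7, R8.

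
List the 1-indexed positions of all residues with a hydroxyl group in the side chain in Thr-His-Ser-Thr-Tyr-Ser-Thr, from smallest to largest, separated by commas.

1, 3, 4, 5, 6, 7

Serine (S), threonine (T), and tyrosine (Y) each carry a hydroxyl group on the side chain.
Matching residues: Thr1, Ser3, Thr4, Tyr5, Ser6, Thr7.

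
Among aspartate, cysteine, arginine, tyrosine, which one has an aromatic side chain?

tyrosine

F, W, and Y each carry an aromatic ring on the side chain.
Of the listed options, only tyrosine belongs to this group.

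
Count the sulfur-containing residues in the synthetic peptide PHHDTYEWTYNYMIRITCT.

2

The sulfur-bearing residues are cysteine (–SH) and methionine (–S–CH₃).
Matching residues: M13, C18.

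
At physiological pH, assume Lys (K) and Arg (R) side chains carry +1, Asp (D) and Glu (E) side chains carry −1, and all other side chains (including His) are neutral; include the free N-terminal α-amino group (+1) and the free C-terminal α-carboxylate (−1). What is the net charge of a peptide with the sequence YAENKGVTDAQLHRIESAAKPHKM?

+1

Positive (K, R): K5, R14, K20, K23 → +4.
Negative (D, E): E3, D9, E16 → −3.
The N-terminus (+1) and C-terminus (−1) cancel.
Net charge = (+4) + (−3) = +1.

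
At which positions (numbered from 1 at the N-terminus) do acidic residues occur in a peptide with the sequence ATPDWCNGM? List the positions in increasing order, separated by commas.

4

Only D (aspartate) and E (glutamate) carry a side-chain carboxylic acid.
Matching residues: D4.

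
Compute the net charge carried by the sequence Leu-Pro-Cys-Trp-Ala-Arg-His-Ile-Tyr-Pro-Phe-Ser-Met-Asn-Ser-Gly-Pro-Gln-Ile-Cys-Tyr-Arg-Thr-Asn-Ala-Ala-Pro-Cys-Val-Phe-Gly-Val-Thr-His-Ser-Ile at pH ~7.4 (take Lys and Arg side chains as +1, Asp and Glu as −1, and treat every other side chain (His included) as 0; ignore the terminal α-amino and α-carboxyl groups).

+2

Positive (K, R): Arg6, Arg22 → +2.
Negative (D, E): none → −0.
Net charge = (+2) + (−0) = +2.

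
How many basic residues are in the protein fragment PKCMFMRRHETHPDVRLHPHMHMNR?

10

K, R, and H are the three residues with basic side chains (ε-amine, guanidinium, and imidazole respectively).
Matching residues: K2, R7, R8, H9, H12, R16, H18, H20, H22, R25.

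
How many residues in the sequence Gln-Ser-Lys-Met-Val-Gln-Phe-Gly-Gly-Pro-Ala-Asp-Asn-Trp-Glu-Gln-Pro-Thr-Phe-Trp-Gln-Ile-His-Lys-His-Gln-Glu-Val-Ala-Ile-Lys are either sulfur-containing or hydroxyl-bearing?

Sulfur-containing: C, M. Hydroxyl-bearing: S, T, Y.
Sulfur-containing residues here: Met4 (1).
Hydroxyl-bearing residues here: Ser2, Thr18 (2).
The two groups share no amino acid, so total = 1 + 2 = 3.

3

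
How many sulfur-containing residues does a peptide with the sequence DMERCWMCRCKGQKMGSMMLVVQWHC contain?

Only Cys (C) and Met (M) have a sulfur atom in the side chain.
Matching residues: M2, C5, M7, C8, C10, M15, M18, M19, C26.

9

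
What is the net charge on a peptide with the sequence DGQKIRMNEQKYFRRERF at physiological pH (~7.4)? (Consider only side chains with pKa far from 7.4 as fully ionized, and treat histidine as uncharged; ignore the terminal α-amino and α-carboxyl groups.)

+3

At pH ~7.4 the Lys and Arg side chains are protonated (+1), the Asp and Glu side chains are deprotonated (−1), and with His taken as neutral all other side chains carry no charge.
Positive (K, R): K4, R6, K11, R14, R15, R17 → +6.
Negative (D, E): D1, E9, E16 → −3.
Net charge = (+6) + (−3) = +3.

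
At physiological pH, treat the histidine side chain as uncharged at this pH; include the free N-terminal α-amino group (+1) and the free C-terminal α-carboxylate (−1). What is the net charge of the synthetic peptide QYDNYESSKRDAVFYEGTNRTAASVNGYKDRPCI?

At pH ~7.4 the Lys and Arg side chains are protonated (+1), the Asp and Glu side chains are deprotonated (−1), and with His taken as neutral all other side chains carry no charge.
Positive (K, R): K9, R10, R20, K29, R31 → +5.
Negative (D, E): D3, E6, D11, E16, D30 → −5.
The N-terminus (+1) and C-terminus (−1) cancel.
Net charge = (+5) + (−5) = 0.

0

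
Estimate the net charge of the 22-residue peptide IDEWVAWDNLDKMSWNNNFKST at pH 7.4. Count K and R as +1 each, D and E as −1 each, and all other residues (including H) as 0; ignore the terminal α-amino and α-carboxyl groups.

-2

Positive (K, R): K12, K20 → +2.
Negative (D, E): D2, E3, D8, D11 → −4.
Net charge = (+2) + (−4) = −2.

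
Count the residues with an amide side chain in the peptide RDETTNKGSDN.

2

Asparagine (N) and glutamine (Q) have uncharged amide side chains.
Matching residues: N6, N11.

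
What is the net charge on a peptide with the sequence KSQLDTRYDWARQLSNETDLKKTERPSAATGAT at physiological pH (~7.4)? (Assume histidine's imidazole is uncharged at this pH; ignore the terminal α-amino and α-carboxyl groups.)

+1

Near pH 7.4, K and R contribute +1 each, D and E contribute −1 each, and every other side chain (His included, as stated) is uncharged.
Positive (K, R): K1, R7, R12, K21, K22, R25 → +6.
Negative (D, E): D5, D9, E17, D19, E24 → −5.
Net charge = (+6) + (−5) = +1.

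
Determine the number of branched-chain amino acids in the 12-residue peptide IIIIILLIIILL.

12

Valine (V), leucine (L), and isoleucine (I) are the branched-chain amino acids.
Matching residues: I1, I2, I3, I4, I5, L6, L7, I8, I9, I10, L11, L12.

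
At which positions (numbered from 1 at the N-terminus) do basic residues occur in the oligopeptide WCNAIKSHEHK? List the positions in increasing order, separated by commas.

K, R, and H are the three residues with basic side chains (ε-amine, guanidinium, and imidazole respectively).
Matching residues: K6, H8, H10, K11.

6, 8, 10, 11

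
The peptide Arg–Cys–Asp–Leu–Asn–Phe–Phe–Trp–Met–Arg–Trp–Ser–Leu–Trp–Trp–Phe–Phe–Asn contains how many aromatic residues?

8

F, W, and Y each carry an aromatic ring on the side chain.
Matching residues: Phe6, Phe7, Trp8, Trp11, Trp14, Trp15, Phe16, Phe17.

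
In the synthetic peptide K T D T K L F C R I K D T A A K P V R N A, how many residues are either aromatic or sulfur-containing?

Aromatic: F, W, Y. Sulfur-containing: C, M.
Aromatic residues here: F7 (1).
Sulfur-containing residues here: C8 (1).
The two groups share no amino acid, so total = 1 + 1 = 2.

2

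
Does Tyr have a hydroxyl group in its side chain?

Yes

S, T, and Y are the three residues with a side-chain hydroxyl.
Tyrosine is in this group.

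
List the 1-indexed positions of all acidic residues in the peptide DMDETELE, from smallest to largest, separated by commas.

1, 3, 4, 6, 8

Only D (aspartate) and E (glutamate) carry a side-chain carboxylic acid.
Matching residues: D1, D3, E4, E6, E8.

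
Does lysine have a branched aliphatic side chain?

Valine (V), leucine (L), and isoleucine (I) are the branched-chain amino acids.
Lysine is not in this group.

No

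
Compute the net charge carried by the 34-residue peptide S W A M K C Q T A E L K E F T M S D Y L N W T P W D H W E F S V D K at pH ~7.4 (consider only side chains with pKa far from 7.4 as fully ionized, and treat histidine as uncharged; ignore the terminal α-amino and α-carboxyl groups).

At pH ~7.4 the Lys and Arg side chains are protonated (+1), the Asp and Glu side chains are deprotonated (−1), and with His taken as neutral all other side chains carry no charge.
Positive (K, R): K5, K12, K34 → +3.
Negative (D, E): E10, E13, D18, D26, E29, D33 → −6.
Net charge = (+3) + (−6) = −3.

-3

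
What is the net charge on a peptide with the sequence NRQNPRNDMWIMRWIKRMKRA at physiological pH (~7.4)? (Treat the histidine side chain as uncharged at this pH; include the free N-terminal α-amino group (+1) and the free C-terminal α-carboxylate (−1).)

The side chains ionized at physiological pH are Lys/Arg (+1) and Asp/Glu (−1); with His treated as neutral, nothing else contributes.
Positive (K, R): R2, R6, R13, K16, R17, K19, R20 → +7.
Negative (D, E): D8 → −1.
The N-terminus (+1) and C-terminus (−1) cancel.
Net charge = (+7) + (−1) = +6.

+6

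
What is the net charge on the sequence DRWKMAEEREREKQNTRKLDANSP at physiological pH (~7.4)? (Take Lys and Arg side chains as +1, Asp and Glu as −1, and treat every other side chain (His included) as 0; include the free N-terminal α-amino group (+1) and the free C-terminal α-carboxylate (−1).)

Positive (K, R): R2, K4, R9, R11, K13, R17, K18 → +7.
Negative (D, E): D1, E7, E8, E10, E12, D20 → −6.
The N-terminus (+1) and C-terminus (−1) cancel.
Net charge = (+7) + (−6) = +1.

+1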